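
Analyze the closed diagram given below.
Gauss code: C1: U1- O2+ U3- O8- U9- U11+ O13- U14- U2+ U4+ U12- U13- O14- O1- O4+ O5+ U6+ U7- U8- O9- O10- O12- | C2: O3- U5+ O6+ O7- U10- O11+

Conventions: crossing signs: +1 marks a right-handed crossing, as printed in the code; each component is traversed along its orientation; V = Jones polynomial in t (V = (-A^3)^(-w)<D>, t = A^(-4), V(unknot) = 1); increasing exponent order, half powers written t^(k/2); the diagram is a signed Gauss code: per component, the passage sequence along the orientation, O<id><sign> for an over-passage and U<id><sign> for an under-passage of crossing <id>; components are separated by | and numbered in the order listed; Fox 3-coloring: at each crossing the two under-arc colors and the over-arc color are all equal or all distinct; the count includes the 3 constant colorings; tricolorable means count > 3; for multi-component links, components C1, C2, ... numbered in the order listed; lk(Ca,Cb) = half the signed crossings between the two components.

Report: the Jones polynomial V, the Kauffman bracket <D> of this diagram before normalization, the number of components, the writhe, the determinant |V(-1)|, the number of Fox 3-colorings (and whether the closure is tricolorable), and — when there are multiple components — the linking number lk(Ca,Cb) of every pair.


V = t^(-11/2) - t^(-9/2) + t^(-7/2) - 2t^(-5/2) + t^(-3/2) - 2t^(-1/2)
<D> = -2A^-10 + A^-6 - 2A^-2 + A^2 - A^6 + A^10 (w = -4)
2 components over 14 crossings, w = -4
lk(C1,C2): 0
3 Fox colorings among 3^14, |V(-1)| = 8: not tricolorable
why: |V(-1)| = 8: so not tricolorable, since 3 does not divide 8


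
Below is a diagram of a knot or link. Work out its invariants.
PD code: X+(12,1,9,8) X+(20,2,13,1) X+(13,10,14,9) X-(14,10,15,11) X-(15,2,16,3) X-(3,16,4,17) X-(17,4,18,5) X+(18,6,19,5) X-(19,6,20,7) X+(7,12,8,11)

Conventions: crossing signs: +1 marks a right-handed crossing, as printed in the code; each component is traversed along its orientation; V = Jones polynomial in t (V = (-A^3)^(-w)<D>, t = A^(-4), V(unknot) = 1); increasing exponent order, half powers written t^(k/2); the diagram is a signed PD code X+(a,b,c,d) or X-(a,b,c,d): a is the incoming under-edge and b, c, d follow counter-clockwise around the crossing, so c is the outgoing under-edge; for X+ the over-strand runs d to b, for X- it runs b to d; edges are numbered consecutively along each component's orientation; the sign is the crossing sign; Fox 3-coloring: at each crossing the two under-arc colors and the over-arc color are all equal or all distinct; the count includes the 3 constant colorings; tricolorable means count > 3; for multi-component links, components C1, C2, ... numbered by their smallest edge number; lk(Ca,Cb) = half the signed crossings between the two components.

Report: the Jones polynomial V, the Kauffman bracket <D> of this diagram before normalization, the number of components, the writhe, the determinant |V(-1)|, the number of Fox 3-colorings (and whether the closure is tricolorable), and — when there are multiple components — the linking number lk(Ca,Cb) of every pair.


V(t) = t^-2 + 2 + t^2
bracket: A^-8 + 2 + A^8, w = 0
3 components, writhe 0, over 10 crossings
lk(C1,C2) = +1
linking number lk(C1,C3) = -1
lk(C2,C3): 0
det 4, colorings 3 of 3^10 — not tricolorable
observation: summing lk over 3 pairs gives 0


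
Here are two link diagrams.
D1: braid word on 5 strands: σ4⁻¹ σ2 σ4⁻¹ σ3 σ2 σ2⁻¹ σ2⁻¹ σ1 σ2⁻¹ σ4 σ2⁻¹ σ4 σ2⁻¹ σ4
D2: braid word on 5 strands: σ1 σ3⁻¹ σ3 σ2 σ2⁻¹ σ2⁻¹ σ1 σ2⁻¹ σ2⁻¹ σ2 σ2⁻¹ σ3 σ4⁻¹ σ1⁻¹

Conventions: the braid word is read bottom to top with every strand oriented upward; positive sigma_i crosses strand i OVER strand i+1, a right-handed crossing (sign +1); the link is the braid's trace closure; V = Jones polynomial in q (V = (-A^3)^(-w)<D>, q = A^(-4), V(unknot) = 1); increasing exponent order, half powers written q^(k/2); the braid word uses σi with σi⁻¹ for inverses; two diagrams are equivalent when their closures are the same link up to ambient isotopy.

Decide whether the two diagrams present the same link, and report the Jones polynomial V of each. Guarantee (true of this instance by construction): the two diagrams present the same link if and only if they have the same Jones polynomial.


equivalent: yes
D1 (bracket A^4 + A^12 - A^16; 14 crossings at w = 0): V = -q^-4 + q^-3 + q^-1
D2 (bracket A^-2 + A^6 - A^10; 14 crossings at w = -2): V = -q^-4 + q^-3 + q^-1
key observation: D2 (14 crossings) and D1 (14) are Markov-related braid presentations


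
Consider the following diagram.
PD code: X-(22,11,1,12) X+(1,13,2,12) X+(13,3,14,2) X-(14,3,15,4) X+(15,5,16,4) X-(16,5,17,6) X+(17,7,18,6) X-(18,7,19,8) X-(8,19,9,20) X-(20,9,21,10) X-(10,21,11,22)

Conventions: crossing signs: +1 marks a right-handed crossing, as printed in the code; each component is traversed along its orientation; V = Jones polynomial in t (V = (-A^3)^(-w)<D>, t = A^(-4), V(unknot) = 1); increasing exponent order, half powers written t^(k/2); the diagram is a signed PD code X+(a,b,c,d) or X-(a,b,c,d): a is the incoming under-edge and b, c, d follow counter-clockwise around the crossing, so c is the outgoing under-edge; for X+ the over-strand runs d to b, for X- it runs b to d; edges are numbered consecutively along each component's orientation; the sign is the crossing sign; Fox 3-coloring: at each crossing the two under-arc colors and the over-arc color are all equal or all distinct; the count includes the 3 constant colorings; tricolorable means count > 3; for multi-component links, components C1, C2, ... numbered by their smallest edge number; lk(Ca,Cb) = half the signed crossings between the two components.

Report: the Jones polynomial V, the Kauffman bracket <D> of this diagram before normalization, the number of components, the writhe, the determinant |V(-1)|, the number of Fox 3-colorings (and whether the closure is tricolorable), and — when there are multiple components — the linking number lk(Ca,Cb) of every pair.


V(t) = -t^-4 + t^-3 + t^-1
bracket: -A^-5 - A^3 + A^7, w = -3
1 component, writhe -3, over 11 crossings
det 3, colorings 9 of 3^11 — tricolorable
observation: V spans 3 powers of t: at least 3 crossings in any diagram


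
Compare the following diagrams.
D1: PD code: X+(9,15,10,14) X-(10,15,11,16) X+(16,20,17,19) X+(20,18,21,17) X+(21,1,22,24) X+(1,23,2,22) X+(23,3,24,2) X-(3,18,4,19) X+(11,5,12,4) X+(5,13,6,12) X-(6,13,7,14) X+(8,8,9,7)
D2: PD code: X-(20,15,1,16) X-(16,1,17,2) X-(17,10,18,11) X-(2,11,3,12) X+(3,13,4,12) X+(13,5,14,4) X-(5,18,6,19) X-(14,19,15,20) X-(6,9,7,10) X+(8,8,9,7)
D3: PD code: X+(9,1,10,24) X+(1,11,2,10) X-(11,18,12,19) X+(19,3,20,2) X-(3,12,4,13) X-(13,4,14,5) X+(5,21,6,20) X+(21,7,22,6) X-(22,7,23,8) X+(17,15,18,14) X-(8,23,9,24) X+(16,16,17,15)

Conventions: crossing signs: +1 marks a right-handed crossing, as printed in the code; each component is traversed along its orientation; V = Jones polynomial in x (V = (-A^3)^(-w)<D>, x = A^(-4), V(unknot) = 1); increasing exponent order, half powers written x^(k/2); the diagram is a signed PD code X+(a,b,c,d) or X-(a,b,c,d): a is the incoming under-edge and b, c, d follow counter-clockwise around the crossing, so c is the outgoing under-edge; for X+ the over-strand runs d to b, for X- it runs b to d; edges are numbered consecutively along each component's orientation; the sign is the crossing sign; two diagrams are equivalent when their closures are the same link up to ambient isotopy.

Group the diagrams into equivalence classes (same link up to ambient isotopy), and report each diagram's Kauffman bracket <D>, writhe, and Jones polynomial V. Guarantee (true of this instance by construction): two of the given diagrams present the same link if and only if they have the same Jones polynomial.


grouping into links: {D1} | {D2} | {D3}
V(D1) = x + x^3 - x^4  (w +6, c 12, <D> = -A^2 + A^6 + A^14)
D2 (bracket A^-8 - A^-4 + 2 - A^4 + A^8 - A^12; 10 crossings at w = -4): V = -x^-6 + x^-5 - x^-4 + 2x^-3 - x^-2 + x^-1
D3 (bracket -A^-6 + 2A^-2 - 2A^2 + 3A^6 - 2A^10 + 2A^14 - A^18; 12 crossings at w = +2): V = -x^-3 + 2x^-2 - 2x^-1 + 3 - 2x + 2x^2 - x^3
why: 3 values of V(x) split the 3 diagrams


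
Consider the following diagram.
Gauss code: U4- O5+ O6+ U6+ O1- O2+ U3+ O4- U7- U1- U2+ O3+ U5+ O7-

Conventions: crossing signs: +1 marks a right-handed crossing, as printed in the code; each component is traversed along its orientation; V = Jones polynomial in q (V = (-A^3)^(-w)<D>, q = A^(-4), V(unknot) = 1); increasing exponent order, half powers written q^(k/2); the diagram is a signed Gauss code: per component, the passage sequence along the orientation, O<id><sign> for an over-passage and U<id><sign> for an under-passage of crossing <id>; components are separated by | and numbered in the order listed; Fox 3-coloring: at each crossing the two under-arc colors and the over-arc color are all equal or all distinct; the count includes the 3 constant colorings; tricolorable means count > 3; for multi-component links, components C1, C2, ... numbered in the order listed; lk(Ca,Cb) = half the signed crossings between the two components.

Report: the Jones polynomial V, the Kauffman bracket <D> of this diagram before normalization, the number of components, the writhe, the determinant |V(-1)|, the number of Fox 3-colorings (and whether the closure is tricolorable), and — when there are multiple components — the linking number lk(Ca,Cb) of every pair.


V(q) = q^-2 - q^-1 + 1 - q + q^2
bracket: -A^-5 + A^-1 - A^3 + A^7 - A^11, w = +1
1 component, writhe +1, over 7 crossings
det 5, colorings 3 of 3^7 — not tricolorable
observation: V is palindromic (span 4, det 5): q -> 1/q fixes it; necessary, not sufficient, for amphichirality


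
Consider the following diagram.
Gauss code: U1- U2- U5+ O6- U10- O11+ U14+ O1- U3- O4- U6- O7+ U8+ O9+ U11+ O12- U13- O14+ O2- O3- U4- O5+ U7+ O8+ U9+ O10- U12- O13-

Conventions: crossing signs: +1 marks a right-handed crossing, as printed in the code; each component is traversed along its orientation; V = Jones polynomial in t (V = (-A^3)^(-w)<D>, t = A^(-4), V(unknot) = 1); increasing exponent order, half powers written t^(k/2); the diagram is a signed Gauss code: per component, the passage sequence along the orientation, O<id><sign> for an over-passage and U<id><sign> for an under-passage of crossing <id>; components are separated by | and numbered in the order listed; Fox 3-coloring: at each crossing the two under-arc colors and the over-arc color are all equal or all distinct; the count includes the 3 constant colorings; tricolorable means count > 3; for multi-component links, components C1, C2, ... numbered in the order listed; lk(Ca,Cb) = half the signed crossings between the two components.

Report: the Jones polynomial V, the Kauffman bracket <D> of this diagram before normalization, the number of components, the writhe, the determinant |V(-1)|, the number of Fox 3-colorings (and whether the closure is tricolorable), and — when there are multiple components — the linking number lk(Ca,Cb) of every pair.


V = -t^-5 + t^-4 - t^-3 + 2t^-2 - t^-1 + 2 - t
<D> = -A^-10 + 2A^-6 - A^-2 + 2A^2 - A^6 + A^10 - A^14 (w = -2)
1 component over 14 crossings, w = -2
9 Fox colorings among 3^14, |V(-1)| = 9: tricolorable
why: w = -2 shifts under R1 moves; the (-A^3)^(2) factor cancels that in V


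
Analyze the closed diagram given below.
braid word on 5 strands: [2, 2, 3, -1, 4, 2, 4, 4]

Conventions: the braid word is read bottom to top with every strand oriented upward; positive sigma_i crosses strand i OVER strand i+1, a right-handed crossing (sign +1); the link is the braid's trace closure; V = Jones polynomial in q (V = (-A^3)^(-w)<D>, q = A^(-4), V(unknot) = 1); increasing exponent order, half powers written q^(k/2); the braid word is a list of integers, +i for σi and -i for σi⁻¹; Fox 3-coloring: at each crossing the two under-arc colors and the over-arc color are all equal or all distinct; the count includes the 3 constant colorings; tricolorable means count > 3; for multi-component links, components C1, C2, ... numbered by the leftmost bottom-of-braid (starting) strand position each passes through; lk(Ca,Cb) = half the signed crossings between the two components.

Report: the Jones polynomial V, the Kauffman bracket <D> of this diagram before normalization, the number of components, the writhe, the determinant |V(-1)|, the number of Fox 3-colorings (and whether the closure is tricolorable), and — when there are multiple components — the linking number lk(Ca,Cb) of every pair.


V(q) = q^2 + 2q^4 - 2q^5 + q^6 - 2q^7 + q^8
bracket: A^-14 - 2A^-10 + A^-6 - 2A^-2 + 2A^2 + A^10, w = +6
1 component, writhe +6, over 8 crossings
det 9, colorings 27 of 3^8 — tricolorable
observation: det 9 = |V(-1)|; divisible by 3, so tricolorable


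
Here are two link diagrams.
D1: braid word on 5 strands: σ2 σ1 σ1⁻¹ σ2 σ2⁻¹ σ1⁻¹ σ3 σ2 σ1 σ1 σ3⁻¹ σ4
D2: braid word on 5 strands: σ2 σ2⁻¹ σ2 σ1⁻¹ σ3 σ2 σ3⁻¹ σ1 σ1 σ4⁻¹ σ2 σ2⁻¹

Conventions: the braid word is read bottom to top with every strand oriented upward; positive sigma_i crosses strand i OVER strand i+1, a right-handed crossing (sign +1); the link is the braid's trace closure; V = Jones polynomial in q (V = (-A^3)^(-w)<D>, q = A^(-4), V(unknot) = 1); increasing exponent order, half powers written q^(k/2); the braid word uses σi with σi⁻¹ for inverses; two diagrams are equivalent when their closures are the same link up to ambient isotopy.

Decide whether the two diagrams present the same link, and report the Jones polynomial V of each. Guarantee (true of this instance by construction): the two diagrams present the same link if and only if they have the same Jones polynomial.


equivalent: yes
D1 (bracket A^12; 12 crossings at w = +4): V = 1
V(D2) = 1  [12 crossings, <D> = A^6, w = +2]
observation: one V(q) for all 2 diagrams — one class (guaranteed)


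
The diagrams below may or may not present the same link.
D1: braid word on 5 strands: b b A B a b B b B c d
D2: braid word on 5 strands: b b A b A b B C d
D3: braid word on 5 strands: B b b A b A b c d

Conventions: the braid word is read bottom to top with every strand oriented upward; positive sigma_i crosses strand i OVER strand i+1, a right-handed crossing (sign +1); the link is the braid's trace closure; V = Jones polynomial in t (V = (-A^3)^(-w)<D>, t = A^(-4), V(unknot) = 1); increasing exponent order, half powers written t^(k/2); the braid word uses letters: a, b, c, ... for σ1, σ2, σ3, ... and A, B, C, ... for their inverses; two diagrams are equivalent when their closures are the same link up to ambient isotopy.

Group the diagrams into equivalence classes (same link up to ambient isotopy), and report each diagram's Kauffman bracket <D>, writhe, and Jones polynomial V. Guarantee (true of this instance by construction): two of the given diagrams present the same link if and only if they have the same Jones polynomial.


grouping into links: {D1} | {D2, D3}
V(D1) = -t^(1/2) - t^(5/2)  (w +3, c 11, <D> = A^-1 + A^7)
V(D2) = -t^(-3/2) + t^(-1/2) - 2t^(1/2) + t^(3/2) - 2t^(5/2) + t^(7/2)  [9 crossings, <D> = -A^-11 + 2A^-7 - A^-3 + 2A - A^5 + A^9, w = +1]
D3 (bracket -A^-5 + 2A^-1 - A^3 + 2A^7 - A^11 + A^15; 9 crossings at w = +3): V = -t^(-3/2) + t^(-1/2) - 2t^(1/2) + t^(3/2) - 2t^(5/2) + t^(7/2)
why: 2 classes among 3 diagrams; unequal V(t) rules out equality


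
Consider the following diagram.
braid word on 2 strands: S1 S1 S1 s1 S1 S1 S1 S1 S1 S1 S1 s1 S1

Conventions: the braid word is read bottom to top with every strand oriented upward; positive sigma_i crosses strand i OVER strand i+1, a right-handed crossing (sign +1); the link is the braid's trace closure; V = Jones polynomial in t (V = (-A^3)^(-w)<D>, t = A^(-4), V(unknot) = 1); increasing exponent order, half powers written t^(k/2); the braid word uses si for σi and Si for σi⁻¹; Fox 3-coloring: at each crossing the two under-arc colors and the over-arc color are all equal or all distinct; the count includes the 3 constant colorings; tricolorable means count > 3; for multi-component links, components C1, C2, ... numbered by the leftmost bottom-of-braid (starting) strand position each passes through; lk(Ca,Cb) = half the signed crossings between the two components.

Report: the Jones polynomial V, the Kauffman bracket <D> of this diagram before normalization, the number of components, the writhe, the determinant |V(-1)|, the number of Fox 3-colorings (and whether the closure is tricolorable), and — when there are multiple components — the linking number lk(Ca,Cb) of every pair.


Jones polynomial: V(t) = -t^-13 + t^-12 - t^-11 + t^-10 - t^-9 + t^-8 - t^-7 + t^-6 + t^-4
<D> = -A^-11 - A^-3 + A - A^5 + A^9 - A^13 + A^17 - A^21 + A^25; writhe -9
components 1, writhe -9 (13 crossings)
3-colorings: 9 of 3^13, det 9 — tricolorable
note: the span of V is 9, forcing >= 9 crossings in any diagram


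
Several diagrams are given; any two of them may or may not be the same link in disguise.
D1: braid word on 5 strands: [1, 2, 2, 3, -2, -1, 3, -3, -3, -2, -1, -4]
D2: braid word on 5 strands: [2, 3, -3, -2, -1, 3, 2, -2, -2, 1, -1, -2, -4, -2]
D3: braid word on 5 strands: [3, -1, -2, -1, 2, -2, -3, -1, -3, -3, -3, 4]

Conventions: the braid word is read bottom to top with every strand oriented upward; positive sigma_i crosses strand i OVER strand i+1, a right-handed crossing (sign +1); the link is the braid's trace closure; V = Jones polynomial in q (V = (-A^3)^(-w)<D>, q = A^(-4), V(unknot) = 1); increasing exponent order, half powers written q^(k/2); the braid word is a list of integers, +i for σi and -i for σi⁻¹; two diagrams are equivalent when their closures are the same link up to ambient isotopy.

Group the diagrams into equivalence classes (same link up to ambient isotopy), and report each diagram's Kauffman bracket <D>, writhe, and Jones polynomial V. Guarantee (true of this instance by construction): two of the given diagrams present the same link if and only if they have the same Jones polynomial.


equivalence classes: {D1} | {D2} | {D3}
D1 (bracket A^-6; 12 crossings at w = -2): V = 1
V(D2) = -q^-4 + q^-3 + q^-1  [14 crossings, <D> = A^-8 + 1 - A^4, w = -4]
V(D3) = q^-8 - 2q^-7 + q^-6 - 2q^-5 + 2q^-4 + q^-2  [12 crossings, <D> = A^-10 + 2A^-2 - 2A^2 + A^6 - 2A^10 + A^14, w = -6]
key observation: V(q) takes 3 values over 3 diagrams, fixing the grouping


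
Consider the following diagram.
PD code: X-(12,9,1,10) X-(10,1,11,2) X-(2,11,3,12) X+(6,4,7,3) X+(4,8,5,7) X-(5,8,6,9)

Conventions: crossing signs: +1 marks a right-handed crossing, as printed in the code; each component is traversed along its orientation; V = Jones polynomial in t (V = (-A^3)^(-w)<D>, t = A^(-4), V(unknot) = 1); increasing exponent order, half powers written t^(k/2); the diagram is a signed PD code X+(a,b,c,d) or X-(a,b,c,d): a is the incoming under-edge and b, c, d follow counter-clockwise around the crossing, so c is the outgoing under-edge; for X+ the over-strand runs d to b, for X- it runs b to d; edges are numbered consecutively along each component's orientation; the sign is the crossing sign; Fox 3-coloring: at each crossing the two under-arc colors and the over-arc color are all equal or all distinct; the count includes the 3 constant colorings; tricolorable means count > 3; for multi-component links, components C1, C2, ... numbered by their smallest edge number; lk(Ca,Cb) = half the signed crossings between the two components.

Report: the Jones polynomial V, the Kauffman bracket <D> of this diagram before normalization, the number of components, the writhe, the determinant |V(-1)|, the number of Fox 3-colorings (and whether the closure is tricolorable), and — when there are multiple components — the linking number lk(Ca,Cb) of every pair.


Jones polynomial: V(t) = -t^-4 + t^-3 + t^-1
<D> = A^-2 + A^6 - A^10; writhe -2
components 1, writhe -2 (6 crossings)
3-colorings: 9 of 3^6, det 3 — tricolorable
note: det 3 = |V(-1)|; divisible by 3, so tricolorable


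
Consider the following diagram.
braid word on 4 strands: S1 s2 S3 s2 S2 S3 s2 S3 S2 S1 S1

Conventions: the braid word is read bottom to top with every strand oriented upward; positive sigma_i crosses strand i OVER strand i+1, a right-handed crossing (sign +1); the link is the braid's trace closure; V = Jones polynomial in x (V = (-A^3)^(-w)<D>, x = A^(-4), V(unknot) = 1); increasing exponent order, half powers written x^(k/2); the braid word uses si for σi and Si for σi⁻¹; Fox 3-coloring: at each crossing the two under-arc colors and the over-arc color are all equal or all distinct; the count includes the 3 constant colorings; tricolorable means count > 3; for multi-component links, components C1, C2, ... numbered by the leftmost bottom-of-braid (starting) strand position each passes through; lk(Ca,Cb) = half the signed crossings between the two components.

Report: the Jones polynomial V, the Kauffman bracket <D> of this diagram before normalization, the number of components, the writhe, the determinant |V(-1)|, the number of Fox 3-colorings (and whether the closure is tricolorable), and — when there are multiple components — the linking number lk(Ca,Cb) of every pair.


Jones polynomial: V(x) = x^-8 - 2x^-7 + x^-6 - 2x^-5 + 2x^-4 + x^-2
<D> = -A^-7 - 2A + 2A^5 - A^9 + 2A^13 - A^17; writhe -5
components 1, writhe -5 (11 crossings)
3-colorings: 27 of 3^11, det 9 — tricolorable
note: V spans 6 powers of x: at least 6 crossings in any diagram


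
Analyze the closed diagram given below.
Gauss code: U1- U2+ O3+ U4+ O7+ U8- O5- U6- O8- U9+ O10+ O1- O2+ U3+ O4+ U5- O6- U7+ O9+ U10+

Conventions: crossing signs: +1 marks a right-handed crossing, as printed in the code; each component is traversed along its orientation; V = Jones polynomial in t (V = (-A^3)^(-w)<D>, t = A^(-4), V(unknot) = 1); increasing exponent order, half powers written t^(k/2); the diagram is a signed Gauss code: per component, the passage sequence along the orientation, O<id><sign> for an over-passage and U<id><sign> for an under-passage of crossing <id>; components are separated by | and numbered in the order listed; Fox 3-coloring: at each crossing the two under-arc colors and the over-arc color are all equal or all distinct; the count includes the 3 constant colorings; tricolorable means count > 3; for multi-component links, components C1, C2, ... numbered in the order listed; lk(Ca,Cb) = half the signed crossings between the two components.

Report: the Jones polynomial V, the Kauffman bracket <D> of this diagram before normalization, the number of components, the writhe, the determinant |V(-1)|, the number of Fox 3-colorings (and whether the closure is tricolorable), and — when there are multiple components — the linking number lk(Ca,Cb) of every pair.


Jones polynomial: V(t) = -t^-2 + 2t^-1 - 2 + 4t - 4t^2 + 4t^3 - 3t^4 + 2t^5 - t^6
<D> = -A^-18 + 2A^-14 - 3A^-10 + 4A^-6 - 4A^-2 + 4A^2 - 2A^6 + 2A^10 - A^14; writhe +2
components 1, writhe +2 (10 crossings)
3-colorings: 3 of 3^10, det 23 — not tricolorable
note: the span of V is 8, forcing >= 8 crossings in any diagram


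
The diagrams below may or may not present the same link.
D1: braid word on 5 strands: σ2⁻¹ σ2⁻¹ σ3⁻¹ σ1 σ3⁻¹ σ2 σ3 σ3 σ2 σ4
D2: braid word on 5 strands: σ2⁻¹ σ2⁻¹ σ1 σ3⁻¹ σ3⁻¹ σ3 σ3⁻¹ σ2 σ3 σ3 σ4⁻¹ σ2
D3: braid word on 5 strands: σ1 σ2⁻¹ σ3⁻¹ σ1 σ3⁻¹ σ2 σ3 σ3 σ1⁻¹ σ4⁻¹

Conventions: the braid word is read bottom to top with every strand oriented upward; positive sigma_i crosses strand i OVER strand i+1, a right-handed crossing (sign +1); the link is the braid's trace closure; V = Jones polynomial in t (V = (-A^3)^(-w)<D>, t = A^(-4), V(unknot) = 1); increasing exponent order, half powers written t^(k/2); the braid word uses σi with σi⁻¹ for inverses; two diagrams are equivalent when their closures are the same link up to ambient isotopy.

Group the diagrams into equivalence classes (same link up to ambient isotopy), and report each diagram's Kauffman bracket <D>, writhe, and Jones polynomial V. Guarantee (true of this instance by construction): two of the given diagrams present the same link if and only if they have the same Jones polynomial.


classes: {D1, D2, D3}
V(D1) = t^-2 + 2 + t^2  [10 crossings, <D> = A^-2 + 2A^6 + A^14, w = +2]
V(D2) = t^-2 + 2 + t^2  [12 crossings, <D> = A^-8 + 2 + A^8, w = 0]
V(D3) = t^-2 + 2 + t^2  (w 0, c 10, <D> = A^-8 + 2 + A^8)
insight: one V(t) for all 3 diagrams — one class (guaranteed)


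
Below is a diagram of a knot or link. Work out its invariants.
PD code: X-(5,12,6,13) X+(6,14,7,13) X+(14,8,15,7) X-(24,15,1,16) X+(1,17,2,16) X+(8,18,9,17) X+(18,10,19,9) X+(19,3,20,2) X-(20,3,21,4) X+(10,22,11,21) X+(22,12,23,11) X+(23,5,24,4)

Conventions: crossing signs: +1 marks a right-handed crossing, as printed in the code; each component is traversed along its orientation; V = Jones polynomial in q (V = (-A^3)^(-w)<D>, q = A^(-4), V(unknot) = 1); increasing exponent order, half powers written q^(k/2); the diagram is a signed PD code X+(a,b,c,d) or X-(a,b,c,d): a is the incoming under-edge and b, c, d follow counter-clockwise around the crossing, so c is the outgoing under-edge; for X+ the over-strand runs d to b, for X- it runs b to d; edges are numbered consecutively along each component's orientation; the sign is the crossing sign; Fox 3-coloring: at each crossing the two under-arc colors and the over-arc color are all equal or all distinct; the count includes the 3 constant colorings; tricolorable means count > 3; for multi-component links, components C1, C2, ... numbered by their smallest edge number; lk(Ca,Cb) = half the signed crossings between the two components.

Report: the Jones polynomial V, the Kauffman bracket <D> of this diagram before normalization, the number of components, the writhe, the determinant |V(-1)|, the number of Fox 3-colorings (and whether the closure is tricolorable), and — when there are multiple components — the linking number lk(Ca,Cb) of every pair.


V(q) = q^2 + q^4 - q^5 + q^6 - q^7
bracket: -A^-10 + A^-6 - A^-2 + A^2 + A^10, w = +6
1 component, writhe +6, over 12 crossings
det 5, colorings 3 of 3^12 — not tricolorable
observation: w = +6 (over 12 crossings) is diagram-only; (-A^3)^(-6) removes it from V


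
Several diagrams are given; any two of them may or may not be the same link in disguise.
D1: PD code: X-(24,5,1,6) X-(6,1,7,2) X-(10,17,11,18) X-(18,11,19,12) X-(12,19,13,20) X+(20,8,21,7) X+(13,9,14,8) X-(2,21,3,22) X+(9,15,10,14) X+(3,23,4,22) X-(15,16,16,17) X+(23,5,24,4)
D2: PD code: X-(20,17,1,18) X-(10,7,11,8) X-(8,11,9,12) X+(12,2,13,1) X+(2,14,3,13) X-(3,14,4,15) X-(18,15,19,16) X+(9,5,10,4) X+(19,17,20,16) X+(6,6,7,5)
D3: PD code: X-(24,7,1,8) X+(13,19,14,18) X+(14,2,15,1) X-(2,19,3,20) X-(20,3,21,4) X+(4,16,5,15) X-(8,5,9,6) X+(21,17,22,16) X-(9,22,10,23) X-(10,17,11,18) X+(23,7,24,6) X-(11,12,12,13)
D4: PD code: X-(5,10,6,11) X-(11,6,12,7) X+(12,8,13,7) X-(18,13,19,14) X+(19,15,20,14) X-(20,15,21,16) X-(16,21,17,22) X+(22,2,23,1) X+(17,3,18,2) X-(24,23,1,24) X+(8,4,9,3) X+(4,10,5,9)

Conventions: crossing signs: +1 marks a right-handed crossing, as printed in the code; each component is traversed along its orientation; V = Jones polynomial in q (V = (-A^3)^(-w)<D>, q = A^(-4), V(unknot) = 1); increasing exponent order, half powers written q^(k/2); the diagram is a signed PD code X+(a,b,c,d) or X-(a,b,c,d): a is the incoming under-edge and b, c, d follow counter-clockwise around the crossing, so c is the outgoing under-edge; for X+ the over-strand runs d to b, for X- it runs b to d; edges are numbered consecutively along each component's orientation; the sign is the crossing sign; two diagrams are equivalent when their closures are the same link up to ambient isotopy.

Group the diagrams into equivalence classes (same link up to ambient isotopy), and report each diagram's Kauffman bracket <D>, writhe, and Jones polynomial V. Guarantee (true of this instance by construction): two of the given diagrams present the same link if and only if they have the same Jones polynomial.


equivalence classes: {D1, D2, D3, D4}
D1 (bracket A^-6; 12 crossings at w = -2): V = 1
V(D2) = 1  [10 crossings, <D> = 1, w = 0]
V(D3) = 1  (w -2, c 12, <D> = A^-6)
V(D4) = 1  [12 crossings, <D> = 1, w = 0]
key observation: all 4 diagrams share one V(q), hence one class


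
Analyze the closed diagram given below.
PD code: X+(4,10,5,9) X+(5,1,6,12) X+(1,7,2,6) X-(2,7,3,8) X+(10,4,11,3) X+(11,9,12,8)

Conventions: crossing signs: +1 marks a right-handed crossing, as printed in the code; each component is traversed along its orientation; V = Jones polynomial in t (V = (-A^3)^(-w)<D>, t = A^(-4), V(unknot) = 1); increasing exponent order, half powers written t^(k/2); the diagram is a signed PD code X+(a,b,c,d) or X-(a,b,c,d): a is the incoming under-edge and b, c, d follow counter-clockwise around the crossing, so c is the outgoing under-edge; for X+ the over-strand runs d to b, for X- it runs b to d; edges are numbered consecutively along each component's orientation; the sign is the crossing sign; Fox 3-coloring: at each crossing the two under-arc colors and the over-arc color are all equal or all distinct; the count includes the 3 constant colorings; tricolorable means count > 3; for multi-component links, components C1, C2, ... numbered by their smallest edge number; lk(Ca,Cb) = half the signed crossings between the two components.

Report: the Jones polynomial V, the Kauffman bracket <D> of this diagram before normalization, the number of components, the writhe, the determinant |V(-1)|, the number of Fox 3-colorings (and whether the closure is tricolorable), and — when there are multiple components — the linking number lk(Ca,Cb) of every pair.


V(t) = t + t^3 - t^4
bracket: -A^-4 + 1 + A^8, w = +4
1 component, writhe +4, over 6 crossings
det 3, colorings 9 of 3^6 — tricolorable
observation: V spans 3 powers of t: at least 3 crossings in any diagram


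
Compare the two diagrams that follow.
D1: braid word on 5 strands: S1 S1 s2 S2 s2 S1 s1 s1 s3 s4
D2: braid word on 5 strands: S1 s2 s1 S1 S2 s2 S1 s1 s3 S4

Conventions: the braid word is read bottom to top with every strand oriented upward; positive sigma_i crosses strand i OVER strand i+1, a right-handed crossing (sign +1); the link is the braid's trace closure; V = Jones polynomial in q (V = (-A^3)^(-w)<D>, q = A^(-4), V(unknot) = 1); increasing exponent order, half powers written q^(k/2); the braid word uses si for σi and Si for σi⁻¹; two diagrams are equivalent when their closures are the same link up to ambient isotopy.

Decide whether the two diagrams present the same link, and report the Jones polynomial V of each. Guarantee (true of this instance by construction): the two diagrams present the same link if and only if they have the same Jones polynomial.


equivalent: yes
D1 (bracket A^6; 10 crossings at w = +2): V = 1
V(D2) = 1  [10 crossings, <D> = 1, w = 0]
observation: Markov moves rewrite D1 (10 crossings) into D2 (10)


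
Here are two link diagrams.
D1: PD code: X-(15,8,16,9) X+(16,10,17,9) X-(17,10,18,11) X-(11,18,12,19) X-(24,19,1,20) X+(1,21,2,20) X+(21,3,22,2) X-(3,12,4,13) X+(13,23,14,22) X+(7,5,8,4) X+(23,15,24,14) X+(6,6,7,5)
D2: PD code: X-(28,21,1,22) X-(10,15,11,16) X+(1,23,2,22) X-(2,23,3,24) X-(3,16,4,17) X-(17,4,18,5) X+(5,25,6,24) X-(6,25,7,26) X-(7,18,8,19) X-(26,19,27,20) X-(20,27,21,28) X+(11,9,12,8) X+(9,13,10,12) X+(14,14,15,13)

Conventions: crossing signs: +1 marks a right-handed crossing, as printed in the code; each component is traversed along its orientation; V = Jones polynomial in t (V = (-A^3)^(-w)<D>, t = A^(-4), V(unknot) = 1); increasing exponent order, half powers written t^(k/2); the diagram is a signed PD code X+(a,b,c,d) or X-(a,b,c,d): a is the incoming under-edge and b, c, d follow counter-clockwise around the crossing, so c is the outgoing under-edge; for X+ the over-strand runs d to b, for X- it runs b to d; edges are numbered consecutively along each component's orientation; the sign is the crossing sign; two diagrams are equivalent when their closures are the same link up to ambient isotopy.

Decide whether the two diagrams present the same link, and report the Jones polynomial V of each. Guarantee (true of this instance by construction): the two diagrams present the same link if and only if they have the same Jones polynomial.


equivalent: no
V(D1) = -t^-3 + 2t^-2 - 2t^-1 + 3 - 2t + 2t^2 - t^3  (w +2, c 12, <D> = -A^-6 + 2A^-2 - 2A^2 + 3A^6 - 2A^10 + 2A^14 - A^18)
V(D2) = t^-8 - 2t^-7 + t^-6 - 2t^-5 + 2t^-4 + t^-2  (w -4, c 14, <D> = A^-4 + 2A^4 - 2A^8 + A^12 - 2A^16 + A^20)
why: 2 classes among 2 diagrams; unequal V(t) rules out equality


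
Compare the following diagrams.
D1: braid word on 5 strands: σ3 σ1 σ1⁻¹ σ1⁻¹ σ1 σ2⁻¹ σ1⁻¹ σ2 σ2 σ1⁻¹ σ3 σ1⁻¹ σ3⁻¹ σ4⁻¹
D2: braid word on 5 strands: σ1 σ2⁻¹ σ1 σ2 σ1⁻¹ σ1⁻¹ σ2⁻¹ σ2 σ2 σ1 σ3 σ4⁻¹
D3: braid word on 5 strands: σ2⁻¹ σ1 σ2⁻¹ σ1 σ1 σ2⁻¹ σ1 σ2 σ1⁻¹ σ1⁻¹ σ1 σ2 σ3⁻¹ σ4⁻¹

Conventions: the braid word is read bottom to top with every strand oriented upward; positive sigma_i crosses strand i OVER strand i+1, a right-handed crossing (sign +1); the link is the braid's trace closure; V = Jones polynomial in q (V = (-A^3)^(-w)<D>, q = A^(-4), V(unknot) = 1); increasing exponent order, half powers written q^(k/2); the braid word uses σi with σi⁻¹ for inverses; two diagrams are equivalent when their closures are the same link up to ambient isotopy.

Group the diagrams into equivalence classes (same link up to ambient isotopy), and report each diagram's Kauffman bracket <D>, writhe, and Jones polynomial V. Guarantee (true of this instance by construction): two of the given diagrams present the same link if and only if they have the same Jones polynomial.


grouping into links: {D1} | {D2} | {D3}
V(D1) = 1  (w -2, c 14, <D> = A^-6)
V(D2) = -q^-1 + 2 - q + 2q^2 - q^3 + q^4 - q^5  [12 crossings, <D> = -A^-14 + A^-10 - A^-6 + 2A^-2 - A^2 + 2A^6 - A^10, w = +2]
V(D3) = q + q^3 - q^4  [14 crossings, <D> = -A^-16 + A^-12 + A^-4, w = 0]
why: V(q) takes 3 values over 3 diagrams, fixing the grouping


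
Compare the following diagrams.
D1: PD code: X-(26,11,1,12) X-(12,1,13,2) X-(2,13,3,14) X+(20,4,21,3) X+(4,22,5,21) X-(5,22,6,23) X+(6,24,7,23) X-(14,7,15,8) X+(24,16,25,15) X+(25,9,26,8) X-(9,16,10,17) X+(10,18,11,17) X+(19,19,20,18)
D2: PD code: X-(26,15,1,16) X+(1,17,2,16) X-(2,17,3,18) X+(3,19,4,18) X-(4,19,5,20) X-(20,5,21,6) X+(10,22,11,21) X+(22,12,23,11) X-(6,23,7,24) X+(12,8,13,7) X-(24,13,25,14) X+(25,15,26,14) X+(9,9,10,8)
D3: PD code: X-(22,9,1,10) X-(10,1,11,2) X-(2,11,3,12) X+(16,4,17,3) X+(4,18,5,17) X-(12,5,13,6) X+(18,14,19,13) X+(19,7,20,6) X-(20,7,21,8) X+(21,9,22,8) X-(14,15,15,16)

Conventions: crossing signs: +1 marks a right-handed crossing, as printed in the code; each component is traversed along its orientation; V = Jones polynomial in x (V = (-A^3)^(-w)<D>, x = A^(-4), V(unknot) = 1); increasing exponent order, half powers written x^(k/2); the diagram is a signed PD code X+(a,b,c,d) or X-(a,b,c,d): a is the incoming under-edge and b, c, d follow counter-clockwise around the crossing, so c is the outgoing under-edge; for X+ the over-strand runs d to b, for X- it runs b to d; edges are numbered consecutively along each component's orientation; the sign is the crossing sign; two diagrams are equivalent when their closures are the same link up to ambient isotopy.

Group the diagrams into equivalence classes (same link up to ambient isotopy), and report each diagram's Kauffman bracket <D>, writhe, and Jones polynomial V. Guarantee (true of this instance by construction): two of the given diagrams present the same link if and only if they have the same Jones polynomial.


equivalence classes: {D1, D2, D3}
D1 (bracket A^-9 - 2A^-5 + 2A^-1 - 3A^3 + 2A^7 - 2A^11 + A^15; 13 crossings at w = +1): V = -x^-3 + 2x^-2 - 2x^-1 + 3 - 2x + 2x^2 - x^3
V(D2) = -x^-3 + 2x^-2 - 2x^-1 + 3 - 2x + 2x^2 - x^3  (w +1, c 13, <D> = A^-9 - 2A^-5 + 2A^-1 - 3A^3 + 2A^7 - 2A^11 + A^15)
V(D3) = -x^-3 + 2x^-2 - 2x^-1 + 3 - 2x + 2x^2 - x^3  [11 crossings, <D> = A^-15 - 2A^-11 + 2A^-7 - 3A^-3 + 2A - 2A^5 + A^9, w = -1]
key observation: all 3 diagrams share one V(x), hence one class


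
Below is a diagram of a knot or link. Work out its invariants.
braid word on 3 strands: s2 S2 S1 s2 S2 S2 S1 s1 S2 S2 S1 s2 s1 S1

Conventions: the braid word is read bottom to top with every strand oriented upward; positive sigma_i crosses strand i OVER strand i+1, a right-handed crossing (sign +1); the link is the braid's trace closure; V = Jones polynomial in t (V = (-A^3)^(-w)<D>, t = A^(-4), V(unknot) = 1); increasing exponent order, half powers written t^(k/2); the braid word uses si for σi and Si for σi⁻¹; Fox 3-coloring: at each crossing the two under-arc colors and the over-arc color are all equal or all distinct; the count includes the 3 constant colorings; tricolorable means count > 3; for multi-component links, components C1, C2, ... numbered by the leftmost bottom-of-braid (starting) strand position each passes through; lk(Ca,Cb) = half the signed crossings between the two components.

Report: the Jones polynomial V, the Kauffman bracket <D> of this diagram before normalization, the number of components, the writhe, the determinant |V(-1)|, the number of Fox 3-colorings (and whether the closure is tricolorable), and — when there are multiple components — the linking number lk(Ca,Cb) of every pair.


V(t) = -t^-6 + t^-5 - t^-4 + 2t^-3 - t^-2 + t^-1
bracket: A^-8 - A^-4 + 2 - A^4 + A^8 - A^12, w = -4
1 component, writhe -4, over 14 crossings
det 7, colorings 3 of 3^14 — not tricolorable
observation: V spans 5 powers of t: at least 5 crossings in any diagram


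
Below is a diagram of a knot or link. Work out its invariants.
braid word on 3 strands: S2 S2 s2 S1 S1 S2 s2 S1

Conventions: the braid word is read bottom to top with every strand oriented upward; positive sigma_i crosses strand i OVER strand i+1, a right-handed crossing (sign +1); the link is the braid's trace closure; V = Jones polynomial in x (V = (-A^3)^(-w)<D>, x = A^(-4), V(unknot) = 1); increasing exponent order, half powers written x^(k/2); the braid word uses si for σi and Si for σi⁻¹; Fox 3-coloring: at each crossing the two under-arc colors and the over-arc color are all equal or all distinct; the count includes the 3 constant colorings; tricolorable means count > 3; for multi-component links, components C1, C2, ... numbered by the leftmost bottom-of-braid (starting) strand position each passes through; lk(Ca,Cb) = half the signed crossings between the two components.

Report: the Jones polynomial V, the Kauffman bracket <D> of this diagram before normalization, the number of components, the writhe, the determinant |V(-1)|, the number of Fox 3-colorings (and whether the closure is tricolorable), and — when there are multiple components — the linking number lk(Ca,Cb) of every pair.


Jones polynomial: V(x) = -x^-4 + x^-3 + x^-1
<D> = A^-8 + 1 - A^4; writhe -4
components 1, writhe -4 (8 crossings)
3-colorings: 9 of 3^8, det 3 — tricolorable
note: the span of V is 3, forcing >= 3 crossings in any diagram


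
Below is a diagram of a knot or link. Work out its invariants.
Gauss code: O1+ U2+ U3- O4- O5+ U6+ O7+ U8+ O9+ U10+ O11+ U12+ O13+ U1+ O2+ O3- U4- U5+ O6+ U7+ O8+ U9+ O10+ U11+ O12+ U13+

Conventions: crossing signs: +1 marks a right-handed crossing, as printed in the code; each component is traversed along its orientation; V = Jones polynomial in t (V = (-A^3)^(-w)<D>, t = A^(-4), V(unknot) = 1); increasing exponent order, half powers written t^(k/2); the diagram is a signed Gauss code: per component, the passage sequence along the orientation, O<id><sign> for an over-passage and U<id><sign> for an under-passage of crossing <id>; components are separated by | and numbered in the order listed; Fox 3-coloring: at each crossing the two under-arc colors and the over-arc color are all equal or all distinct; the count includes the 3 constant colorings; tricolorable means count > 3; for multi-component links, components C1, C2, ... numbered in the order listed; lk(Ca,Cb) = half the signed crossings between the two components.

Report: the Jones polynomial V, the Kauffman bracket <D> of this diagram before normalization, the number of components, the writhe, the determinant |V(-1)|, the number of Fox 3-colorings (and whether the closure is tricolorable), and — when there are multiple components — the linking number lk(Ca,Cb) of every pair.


V = t^4 + t^6 - t^7 + t^8 - t^9 + t^10 - t^11 + t^12 - t^13
<D> = A^-25 - A^-21 + A^-17 - A^-13 + A^-9 - A^-5 + A^-1 - A^3 - A^11 (w = +9)
1 component over 13 crossings, w = +9
9 Fox colorings among 3^13, |V(-1)| = 9: tricolorable
why: w = +9 (over 13 crossings) is diagram-only; (-A^3)^(-9) removes it from V
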